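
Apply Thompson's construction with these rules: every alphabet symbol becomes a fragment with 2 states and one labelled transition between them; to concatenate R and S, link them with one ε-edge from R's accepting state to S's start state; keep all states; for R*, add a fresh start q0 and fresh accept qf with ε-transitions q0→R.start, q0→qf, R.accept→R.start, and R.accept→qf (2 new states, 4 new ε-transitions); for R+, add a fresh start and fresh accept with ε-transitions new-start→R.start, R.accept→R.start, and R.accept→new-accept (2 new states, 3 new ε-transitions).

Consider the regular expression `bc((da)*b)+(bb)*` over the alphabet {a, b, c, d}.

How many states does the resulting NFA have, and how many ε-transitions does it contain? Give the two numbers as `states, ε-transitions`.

Bottom-up over the parse tree:
Each of the 7 symbol leaves contributes 2 states and 0 ε-transitions.
  da = 4 states, 1 ε-transition
  (da)* = 6 states, 5 ε-transitions
  (da)*b = 8 states, 6 ε-transitions
  ((da)*b)+ = 10 states, 9 ε-transitions
  bb = 4 states, 1 ε-transition
  (bb)* = 6 states, 5 ε-transitions
  bc((da)*b)+(bb)* = 20 states, 17 ε-transitions

20, 17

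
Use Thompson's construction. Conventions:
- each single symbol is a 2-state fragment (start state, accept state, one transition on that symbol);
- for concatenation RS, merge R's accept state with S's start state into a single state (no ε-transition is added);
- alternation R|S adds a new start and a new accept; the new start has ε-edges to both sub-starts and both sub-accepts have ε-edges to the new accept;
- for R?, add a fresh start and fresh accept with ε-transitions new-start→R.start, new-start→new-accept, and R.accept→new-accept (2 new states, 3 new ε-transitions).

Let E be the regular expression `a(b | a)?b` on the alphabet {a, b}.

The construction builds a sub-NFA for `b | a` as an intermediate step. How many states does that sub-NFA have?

6

Fragment for `b | a`:
Each of the 2 symbol leaves contributes a 2-state fragment.
  b | a — 6 states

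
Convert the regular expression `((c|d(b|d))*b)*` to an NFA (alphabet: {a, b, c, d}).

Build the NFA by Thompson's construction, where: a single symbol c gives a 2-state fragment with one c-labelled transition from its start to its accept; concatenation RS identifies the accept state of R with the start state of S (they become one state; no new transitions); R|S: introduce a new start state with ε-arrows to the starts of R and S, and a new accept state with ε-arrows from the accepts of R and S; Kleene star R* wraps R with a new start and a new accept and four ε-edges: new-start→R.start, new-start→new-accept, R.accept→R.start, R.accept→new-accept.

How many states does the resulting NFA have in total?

16

Recursing over subexpressions:
Each of the 5 symbol leaves contributes a 2-state fragment.
  b|d = 6 states
  d(b|d) = 7 states
  c|d(b|d) = 11 states
  (c|d(b|d))* = 13 states
  (c|d(b|d))*b = 14 states
  ((c|d(b|d))*b)* = 16 states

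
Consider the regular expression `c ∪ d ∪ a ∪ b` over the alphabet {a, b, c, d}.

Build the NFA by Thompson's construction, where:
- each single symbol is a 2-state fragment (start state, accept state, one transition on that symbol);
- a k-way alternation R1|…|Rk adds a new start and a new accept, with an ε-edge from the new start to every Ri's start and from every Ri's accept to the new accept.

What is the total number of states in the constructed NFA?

10

Bottom-up over the parse tree:
Each of the 4 symbol leaves contributes a 2-state fragment.
  c ∪ d ∪ a ∪ b : 10 states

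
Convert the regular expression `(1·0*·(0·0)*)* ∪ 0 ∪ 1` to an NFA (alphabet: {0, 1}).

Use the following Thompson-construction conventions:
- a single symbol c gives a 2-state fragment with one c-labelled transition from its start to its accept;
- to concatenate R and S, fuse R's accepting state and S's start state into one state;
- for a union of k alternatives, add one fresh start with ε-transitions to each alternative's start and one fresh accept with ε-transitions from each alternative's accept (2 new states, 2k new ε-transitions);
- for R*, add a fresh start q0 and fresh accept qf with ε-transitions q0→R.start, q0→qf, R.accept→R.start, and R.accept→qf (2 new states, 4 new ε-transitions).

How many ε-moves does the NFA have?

18

Building bottom-up:
Each of the 6 symbol leaves contributes 0 ε-transitions.
  0* → 4 ε-transitions
  0·0 → 0 ε-transitions
  (0·0)* → 4 ε-transitions
  1·0*·(0·0)* → 8 ε-transitions
  (1·0*·(0·0)*)* → 12 ε-transitions
  (1·0*·(0·0)*)* ∪ 0 ∪ 1 → 18 ε-transitions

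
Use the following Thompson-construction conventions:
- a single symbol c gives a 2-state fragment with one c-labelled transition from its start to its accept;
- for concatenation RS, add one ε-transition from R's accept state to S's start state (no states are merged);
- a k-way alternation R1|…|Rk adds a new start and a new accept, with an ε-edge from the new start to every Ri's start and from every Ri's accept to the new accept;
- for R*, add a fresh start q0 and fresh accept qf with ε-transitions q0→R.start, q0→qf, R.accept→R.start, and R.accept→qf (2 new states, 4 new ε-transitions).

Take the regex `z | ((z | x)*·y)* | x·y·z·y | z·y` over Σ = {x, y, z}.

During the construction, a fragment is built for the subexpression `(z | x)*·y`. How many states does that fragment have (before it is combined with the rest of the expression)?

10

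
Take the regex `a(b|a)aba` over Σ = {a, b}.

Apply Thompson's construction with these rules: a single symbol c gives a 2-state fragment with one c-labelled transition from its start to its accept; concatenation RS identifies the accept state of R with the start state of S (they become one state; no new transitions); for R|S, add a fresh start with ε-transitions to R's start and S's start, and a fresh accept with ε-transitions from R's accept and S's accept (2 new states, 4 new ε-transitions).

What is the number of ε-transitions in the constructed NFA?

4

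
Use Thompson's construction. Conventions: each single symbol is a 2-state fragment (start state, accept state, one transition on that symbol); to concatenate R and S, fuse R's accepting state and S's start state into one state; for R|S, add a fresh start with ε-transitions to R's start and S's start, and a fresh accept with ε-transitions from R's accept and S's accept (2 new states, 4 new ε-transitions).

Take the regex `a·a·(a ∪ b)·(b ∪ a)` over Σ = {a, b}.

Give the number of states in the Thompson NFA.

By structural recursion:
Each of the 6 symbol leaves contributes a 2-state fragment.
  a ∪ b → 6 states
  b ∪ a → 6 states
  a·a·(a ∪ b)·(b ∪ a) → 13 states

13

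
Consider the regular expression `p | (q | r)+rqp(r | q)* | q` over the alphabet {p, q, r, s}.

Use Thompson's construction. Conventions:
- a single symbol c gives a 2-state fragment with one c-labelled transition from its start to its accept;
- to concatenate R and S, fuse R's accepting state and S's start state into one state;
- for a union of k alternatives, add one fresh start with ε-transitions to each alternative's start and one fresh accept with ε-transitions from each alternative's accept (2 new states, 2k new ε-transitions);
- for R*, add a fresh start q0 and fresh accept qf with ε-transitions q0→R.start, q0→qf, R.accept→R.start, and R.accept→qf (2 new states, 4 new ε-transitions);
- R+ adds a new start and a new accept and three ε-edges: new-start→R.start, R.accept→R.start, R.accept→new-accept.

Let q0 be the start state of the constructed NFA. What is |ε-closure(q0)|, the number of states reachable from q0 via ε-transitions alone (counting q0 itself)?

Compute the ε-closure size of each fragment's start state recursively; a symbol fragment's start has no outgoing ε-edge, so its closure is just itself (size 1).
  q | r — |closure| = 1 + 1 + 1 = 3 (the new accept is not ε-reachable since no branch accepts ε)
  (q | r)+ — new start ε-reaches only the body's start; the new accept needs a symbol first: |closure| = 1 + 3 = 4
  r | q — |closure| = 1 + 1 + 1 = 3 (the new accept is not ε-reachable since no branch accepts ε)
  (r | q)* — the star's fresh start ε-reaches both the body's start and the fresh accept: |closure| = 2 + 3 = 5
  (q | r)+rqp(r | q)* — |closure| equals the left operand's closure size = 4 (its accept is not ε-reachable, so the closure stops there)
  p | (q | r)+rqp(r | q)* | q — |closure| = 1 + 1 + 4 + 1 = 7 (the new accept is not ε-reachable since no branch accepts ε)

7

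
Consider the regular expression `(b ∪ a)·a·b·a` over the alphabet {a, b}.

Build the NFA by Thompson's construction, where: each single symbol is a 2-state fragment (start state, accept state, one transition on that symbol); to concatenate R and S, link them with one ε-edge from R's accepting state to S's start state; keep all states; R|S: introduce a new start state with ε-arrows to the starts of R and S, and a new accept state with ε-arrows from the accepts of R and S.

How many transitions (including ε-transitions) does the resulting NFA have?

Per subexpression:
Each of the 5 symbol leaves contributes 1 transition (1 symbol, 0 ε).
  b ∪ a : 6 transitions (2 symbol, 4 ε)
  (b ∪ a)·a·b·a : 12 transitions (5 symbol, 7 ε)

12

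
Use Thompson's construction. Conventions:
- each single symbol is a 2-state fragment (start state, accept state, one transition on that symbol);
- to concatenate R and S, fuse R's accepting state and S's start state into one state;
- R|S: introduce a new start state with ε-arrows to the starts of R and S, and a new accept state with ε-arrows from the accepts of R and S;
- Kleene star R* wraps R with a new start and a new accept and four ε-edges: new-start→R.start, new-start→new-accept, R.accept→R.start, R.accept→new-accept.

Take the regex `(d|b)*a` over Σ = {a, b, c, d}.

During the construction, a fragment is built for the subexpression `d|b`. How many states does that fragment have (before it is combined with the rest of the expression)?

6

Fragment for `d|b`:
Each of the 2 symbol leaves contributes a 2-state fragment.
  d|b — 6 states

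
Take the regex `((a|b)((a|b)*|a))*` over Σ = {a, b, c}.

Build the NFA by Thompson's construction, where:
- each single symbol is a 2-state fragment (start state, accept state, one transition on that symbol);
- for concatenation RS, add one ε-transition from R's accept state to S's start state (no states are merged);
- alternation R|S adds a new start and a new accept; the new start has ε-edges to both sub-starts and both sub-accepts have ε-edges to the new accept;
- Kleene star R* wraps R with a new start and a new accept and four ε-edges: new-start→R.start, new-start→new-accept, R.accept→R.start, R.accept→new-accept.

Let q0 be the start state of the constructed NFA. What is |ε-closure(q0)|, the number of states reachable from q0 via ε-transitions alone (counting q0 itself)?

Let C(F) = |ε-closure(F.start)| within fragment F, and note whether F accepts ε. Symbol fragments have C = 1 and do not accept ε. Then:
  a|b → new start ε-reaches every alternative's start; none of them accept ε, so the new accept is not reached: |ε-closure| = 1 + 1 + 1 = 3
  a|b → |ε-closure| = 1 + 1 + 1 = 3 (the new accept is not ε-reachable since no branch accepts ε)
  (a|b)* → |ε-closure| = 1 (new start) + 3 (body) + 1 (new accept) = 5
  (a|b)*|a → new start ε-reaches every alternative's start; at least one alternative accepts ε, so the union's new accept is reached too: |ε-closure| = 1 + 5 + 1 + 1 = 8
  (a|b)((a|b)*|a) → same as the first factor's closure: |ε-closure| = 3
  ((a|b)((a|b)*|a))* → new start has ε-edges to the inner start and to the new accept, so |ε-closure| = 2 + 3 = 5

5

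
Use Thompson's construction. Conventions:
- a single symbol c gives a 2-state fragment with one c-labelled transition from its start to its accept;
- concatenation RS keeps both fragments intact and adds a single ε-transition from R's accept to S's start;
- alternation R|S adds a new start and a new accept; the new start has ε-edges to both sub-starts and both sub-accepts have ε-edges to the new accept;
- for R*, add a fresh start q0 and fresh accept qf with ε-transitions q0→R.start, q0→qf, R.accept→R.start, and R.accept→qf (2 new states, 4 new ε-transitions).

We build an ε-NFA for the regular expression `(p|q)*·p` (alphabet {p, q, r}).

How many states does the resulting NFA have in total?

10

Bottom-up over the parse tree:
Each of the 3 symbol leaves contributes a 2-state fragment.
  p|q = 6 states
  (p|q)* = 8 states
  (p|q)*·p = 10 states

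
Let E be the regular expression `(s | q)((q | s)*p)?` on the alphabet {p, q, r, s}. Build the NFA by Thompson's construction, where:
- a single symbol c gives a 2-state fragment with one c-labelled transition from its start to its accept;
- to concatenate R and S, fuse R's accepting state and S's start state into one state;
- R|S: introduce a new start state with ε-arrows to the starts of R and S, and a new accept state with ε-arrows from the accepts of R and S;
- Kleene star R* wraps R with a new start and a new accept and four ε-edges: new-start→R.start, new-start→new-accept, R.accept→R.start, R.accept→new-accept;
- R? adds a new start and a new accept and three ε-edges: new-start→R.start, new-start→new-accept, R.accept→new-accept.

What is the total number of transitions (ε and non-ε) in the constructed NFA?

Building bottom-up:
Each of the 5 symbol leaves contributes 1 transition (1 symbol, 0 ε).
  s | q = 6 transitions (2 symbol, 4 ε)
  q | s = 6 transitions (2 symbol, 4 ε)
  (q | s)* = 10 transitions (2 symbol, 8 ε)
  (q | s)*p = 11 transitions (3 symbol, 8 ε)
  ((q | s)*p)? = 14 transitions (3 symbol, 11 ε)
  (s | q)((q | s)*p)? = 20 transitions (5 symbol, 15 ε)

20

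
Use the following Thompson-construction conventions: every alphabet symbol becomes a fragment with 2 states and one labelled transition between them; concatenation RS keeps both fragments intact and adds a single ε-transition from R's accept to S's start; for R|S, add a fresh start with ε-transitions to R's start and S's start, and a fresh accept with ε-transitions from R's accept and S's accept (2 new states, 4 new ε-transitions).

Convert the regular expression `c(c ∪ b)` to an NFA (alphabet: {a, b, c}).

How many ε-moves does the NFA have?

Recursing over subexpressions:
Each of the 3 symbol leaves contributes 0 ε-transitions.
  c ∪ b : 4 ε-transitions
  c(c ∪ b) : 5 ε-transitions

5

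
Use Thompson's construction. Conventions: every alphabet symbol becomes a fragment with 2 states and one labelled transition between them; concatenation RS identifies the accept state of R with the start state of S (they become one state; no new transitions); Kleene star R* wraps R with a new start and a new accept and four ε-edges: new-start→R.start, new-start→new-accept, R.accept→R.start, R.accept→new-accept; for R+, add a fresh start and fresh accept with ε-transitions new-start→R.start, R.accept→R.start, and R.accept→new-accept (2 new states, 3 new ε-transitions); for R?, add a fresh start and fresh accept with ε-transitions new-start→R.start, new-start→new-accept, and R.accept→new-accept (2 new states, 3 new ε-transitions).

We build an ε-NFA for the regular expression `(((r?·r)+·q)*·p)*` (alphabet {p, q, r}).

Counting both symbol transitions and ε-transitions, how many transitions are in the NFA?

Building bottom-up:
Each of the 4 symbol leaves contributes 1 transition (1 symbol, 0 ε).
  r? : 4 transitions (1 symbol, 3 ε)
  r?·r : 5 transitions (2 symbol, 3 ε)
  (r?·r)+ : 8 transitions (2 symbol, 6 ε)
  (r?·r)+·q : 9 transitions (3 symbol, 6 ε)
  ((r?·r)+·q)* : 13 transitions (3 symbol, 10 ε)
  ((r?·r)+·q)*·p : 14 transitions (4 symbol, 10 ε)
  (((r?·r)+·q)*·p)* : 18 transitions (4 symbol, 14 ε)

18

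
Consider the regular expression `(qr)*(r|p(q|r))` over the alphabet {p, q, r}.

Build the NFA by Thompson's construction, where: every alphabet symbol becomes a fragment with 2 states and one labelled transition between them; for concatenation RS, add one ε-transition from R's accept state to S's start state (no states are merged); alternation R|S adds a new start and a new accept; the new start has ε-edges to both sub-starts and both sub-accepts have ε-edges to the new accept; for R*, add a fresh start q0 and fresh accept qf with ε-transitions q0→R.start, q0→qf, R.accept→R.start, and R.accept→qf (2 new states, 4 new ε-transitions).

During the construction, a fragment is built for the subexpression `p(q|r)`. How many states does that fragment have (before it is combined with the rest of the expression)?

8

Fragment for `p(q|r)`:
Each of the 3 symbol leaves contributes a 2-state fragment.
  q|r — 6 states
  p(q|r) — 8 states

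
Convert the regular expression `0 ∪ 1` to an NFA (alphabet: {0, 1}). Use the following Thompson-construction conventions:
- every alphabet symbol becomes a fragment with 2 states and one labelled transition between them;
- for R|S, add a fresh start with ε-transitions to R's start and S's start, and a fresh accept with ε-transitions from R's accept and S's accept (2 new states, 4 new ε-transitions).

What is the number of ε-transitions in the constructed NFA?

4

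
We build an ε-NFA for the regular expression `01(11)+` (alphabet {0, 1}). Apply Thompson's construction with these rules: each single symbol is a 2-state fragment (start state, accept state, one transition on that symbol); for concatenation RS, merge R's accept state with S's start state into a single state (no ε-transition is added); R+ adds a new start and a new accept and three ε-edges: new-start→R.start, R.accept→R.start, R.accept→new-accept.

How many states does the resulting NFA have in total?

7

Building bottom-up:
Each of the 4 symbol leaves contributes a 2-state fragment.
  11 — 3 states
  (11)+ — 5 states
  01(11)+ — 7 states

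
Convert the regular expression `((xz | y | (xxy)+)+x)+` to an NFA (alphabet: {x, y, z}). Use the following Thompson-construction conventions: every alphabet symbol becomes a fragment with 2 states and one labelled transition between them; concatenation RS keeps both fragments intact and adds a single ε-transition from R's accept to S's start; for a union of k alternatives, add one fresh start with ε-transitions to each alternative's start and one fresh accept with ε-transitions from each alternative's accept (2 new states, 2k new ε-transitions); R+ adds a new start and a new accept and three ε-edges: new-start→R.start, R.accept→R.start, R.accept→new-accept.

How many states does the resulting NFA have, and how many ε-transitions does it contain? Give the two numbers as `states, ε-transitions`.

Recursing over subexpressions:
Each of the 7 symbol leaves contributes 2 states and 0 ε-transitions.
  xz = 4 states, 1 ε-transition
  xxy = 6 states, 2 ε-transitions
  (xxy)+ = 8 states, 5 ε-transitions
  xz | y | (xxy)+ = 16 states, 12 ε-transitions
  (xz | y | (xxy)+)+ = 18 states, 15 ε-transitions
  (xz | y | (xxy)+)+x = 20 states, 16 ε-transitions
  ((xz | y | (xxy)+)+x)+ = 22 states, 19 ε-transitions

22, 19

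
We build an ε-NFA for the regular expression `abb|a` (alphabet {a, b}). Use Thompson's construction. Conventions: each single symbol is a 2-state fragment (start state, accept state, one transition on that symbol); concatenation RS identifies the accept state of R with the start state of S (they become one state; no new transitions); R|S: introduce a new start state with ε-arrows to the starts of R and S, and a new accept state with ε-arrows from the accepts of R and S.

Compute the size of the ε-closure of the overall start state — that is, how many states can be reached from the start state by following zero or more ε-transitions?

Work bottom-up. For each fragment F, track |ε-closure(F.start)| and whether F's accept lies in that closure (i.e. whether F accepts ε). A single-symbol fragment has closure size 1 and does not accept ε.
  abb → same as the first factor's closure: |closure| = 1
  abb|a → new start ε-reaches every alternative's start; none of them accept ε, so the new accept is not reached: |closure| = 1 + 1 + 1 = 3

3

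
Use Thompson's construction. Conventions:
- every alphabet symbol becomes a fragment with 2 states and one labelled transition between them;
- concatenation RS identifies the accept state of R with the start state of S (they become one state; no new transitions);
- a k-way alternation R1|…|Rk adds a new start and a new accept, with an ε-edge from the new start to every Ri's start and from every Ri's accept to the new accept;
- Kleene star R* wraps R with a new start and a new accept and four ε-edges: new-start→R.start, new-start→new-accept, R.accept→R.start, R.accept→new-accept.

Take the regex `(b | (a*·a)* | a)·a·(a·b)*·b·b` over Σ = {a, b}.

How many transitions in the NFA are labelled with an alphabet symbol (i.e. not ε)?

9

Building bottom-up:
Each of the 9 symbol leaves contributes exactly 1 symbol transition.
  a* = 1 symbol transition
  a*·a = 2 symbol transitions
  (a*·a)* = 2 symbol transitions
  b | (a*·a)* | a = 4 symbol transitions
  a·b = 2 symbol transitions
  (a·b)* = 2 symbol transitions
  (b | (a*·a)* | a)·a·(a·b)*·b·b = 9 symbol transitions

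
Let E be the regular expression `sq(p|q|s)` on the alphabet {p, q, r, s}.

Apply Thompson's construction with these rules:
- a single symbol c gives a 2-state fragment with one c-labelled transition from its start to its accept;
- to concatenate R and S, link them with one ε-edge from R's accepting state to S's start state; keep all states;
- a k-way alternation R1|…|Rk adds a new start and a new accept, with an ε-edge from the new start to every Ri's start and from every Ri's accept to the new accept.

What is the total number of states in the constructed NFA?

Recursing over subexpressions:
Each of the 5 symbol leaves contributes a 2-state fragment.
  p|q|s : 8 states
  sq(p|q|s) : 12 states

12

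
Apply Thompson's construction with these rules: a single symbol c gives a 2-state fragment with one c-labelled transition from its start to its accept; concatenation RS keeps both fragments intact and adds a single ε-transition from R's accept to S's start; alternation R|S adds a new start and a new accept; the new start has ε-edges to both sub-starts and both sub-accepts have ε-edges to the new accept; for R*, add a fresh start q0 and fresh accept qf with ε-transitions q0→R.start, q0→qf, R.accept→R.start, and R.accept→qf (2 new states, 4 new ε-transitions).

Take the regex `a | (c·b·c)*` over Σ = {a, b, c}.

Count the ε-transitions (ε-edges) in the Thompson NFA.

10

Per subexpression:
Each of the 4 symbol leaves contributes 0 ε-transitions.
  c·b·c = 2 ε-transitions
  (c·b·c)* = 6 ε-transitions
  a | (c·b·c)* = 10 ε-transitions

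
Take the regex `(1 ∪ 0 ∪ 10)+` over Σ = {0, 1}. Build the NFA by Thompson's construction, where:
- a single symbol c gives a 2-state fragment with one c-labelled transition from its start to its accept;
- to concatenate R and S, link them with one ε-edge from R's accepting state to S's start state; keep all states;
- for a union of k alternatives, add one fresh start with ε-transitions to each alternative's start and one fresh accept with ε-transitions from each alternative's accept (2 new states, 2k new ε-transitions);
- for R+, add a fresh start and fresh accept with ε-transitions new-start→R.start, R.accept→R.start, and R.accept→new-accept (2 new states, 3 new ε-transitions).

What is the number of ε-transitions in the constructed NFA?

10

Bottom-up over the parse tree:
Each of the 4 symbol leaves contributes 0 ε-transitions.
  10 — 1 ε-transition
  1 ∪ 0 ∪ 10 — 7 ε-transitions
  (1 ∪ 0 ∪ 10)+ — 10 ε-transitions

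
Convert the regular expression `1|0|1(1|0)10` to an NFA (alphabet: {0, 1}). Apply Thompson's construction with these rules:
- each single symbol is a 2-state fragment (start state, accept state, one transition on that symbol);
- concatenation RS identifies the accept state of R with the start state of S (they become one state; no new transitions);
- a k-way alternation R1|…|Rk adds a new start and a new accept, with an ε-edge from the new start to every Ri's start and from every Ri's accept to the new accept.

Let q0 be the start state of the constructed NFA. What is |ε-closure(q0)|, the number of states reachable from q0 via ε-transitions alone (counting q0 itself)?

Let C(F) = |ε-closure(F.start)| within fragment F, and note whether F accepts ε. Symbol fragments have C = 1 and do not accept ε. Then:
  1|0 — new start ε-reaches every alternative's start; none of them accept ε, so the new accept is not reached: |ε-closure| = 1 + 1 + 1 = 3
  1(1|0)10 — |ε-closure| equals the left operand's closure size = 1 (its accept is not ε-reachable, so the closure stops there)
  1|0|1(1|0)10 — |ε-closure| = 1 + 1 + 1 + 1 = 4 (the new accept is not ε-reachable since no branch accepts ε)

4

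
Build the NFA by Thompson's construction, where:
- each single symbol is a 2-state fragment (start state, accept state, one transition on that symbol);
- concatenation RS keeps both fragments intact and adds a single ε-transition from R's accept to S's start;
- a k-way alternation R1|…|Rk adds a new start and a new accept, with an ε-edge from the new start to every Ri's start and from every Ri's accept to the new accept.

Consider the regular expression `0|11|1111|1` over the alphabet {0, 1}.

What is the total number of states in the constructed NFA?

18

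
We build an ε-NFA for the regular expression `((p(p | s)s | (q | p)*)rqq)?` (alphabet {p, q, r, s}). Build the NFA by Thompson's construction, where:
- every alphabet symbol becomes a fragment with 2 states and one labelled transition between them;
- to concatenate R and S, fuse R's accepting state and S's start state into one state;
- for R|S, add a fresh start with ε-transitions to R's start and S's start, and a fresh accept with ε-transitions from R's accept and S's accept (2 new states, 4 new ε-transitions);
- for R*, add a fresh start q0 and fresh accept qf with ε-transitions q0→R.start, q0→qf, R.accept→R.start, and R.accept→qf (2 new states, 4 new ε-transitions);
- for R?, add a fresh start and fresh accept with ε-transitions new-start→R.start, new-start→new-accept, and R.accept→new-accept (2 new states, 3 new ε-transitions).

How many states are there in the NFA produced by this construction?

23

Bottom-up over the parse tree:
Each of the 9 symbol leaves contributes a 2-state fragment.
  p | s → 6 states
  p(p | s)s → 8 states
  q | p → 6 states
  (q | p)* → 8 states
  p(p | s)s | (q | p)* → 18 states
  (p(p | s)s | (q | p)*)rqq → 21 states
  ((p(p | s)s | (q | p)*)rqq)? → 23 states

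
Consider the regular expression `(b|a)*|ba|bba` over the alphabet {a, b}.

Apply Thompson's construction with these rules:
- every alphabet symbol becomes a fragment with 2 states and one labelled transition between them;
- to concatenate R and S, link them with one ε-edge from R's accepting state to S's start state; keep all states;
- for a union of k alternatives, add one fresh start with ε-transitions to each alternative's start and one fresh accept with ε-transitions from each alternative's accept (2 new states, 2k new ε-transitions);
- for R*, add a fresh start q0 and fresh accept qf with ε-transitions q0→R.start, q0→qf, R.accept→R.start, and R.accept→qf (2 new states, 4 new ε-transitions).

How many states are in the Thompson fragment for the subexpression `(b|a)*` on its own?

8

Fragment for `(b|a)*`:
Each of the 2 symbol leaves contributes a 2-state fragment.
  b|a — 6 states
  (b|a)* — 8 states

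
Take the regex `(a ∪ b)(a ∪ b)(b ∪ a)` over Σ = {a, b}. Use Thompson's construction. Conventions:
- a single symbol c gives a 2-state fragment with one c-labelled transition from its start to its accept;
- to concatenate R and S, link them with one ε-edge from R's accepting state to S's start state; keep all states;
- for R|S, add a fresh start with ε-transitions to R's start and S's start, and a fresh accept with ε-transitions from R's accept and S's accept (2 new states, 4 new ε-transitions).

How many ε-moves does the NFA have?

14

Building bottom-up:
Each of the 6 symbol leaves contributes 0 ε-transitions.
  a ∪ b : 4 ε-transitions
  a ∪ b : 4 ε-transitions
  b ∪ a : 4 ε-transitions
  (a ∪ b)(a ∪ b)(b ∪ a) : 14 ε-transitions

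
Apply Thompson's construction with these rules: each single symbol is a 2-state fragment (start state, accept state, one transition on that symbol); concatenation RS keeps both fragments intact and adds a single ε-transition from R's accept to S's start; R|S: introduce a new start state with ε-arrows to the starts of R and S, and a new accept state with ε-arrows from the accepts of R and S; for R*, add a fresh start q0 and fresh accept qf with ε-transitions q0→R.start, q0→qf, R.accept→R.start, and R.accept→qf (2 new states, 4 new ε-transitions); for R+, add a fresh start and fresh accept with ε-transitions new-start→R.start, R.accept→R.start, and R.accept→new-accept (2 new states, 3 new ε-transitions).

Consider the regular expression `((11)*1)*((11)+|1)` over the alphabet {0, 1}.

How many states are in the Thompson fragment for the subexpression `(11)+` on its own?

6

Fragment for `(11)+`:
Each of the 2 symbol leaves contributes a 2-state fragment.
  11 — 4 states
  (11)+ — 6 states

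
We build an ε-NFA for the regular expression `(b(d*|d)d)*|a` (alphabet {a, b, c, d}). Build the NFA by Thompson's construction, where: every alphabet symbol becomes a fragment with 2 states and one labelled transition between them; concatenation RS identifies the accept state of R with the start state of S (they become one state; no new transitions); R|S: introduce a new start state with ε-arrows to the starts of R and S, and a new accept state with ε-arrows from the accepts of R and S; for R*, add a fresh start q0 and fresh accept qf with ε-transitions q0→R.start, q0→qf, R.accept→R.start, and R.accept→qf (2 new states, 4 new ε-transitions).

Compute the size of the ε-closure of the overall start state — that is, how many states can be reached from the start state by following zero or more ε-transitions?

6

Compute the ε-closure size of each fragment's start state recursively; a symbol fragment's start has no outgoing ε-edge, so its closure is just itself (size 1).
  d* — the star's fresh start ε-reaches both the body's start and the fresh accept: |ε-closure| = 2 + 1 = 3
  d*|d — |ε-closure| = 1 (new start) + (3 + 1) + 1 (new accept, since some branch ε-reaches its own accept) = 6
  b(d*|d)d — same as the first factor's closure: |ε-closure| = 1
  (b(d*|d)d)* — the star's fresh start ε-reaches both the body's start and the fresh accept: |ε-closure| = 2 + 1 = 3
  (b(d*|d)d)*|a — |ε-closure| = 1 (new start) + (3 + 1) + 1 (new accept, since some branch ε-reaches its own accept) = 6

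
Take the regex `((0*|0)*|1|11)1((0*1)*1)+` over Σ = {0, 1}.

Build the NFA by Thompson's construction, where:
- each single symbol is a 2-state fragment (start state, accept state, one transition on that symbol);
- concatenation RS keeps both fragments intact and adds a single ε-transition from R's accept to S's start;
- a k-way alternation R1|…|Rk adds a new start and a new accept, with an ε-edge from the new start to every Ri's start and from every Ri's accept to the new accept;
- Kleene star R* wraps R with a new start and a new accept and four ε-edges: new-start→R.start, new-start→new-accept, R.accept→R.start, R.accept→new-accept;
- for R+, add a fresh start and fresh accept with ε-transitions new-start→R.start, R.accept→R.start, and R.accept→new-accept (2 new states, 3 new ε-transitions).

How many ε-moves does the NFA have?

34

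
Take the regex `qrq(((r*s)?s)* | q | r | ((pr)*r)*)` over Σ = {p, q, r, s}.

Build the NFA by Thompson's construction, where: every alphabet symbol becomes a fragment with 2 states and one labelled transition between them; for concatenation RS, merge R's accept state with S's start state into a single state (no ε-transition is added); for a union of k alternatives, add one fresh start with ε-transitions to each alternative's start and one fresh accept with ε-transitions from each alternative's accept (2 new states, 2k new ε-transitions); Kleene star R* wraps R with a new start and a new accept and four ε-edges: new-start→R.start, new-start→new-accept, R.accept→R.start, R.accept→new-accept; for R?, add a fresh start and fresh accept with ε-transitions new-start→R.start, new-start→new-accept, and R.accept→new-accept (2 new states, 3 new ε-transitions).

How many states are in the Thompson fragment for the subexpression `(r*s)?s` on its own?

Fragment for `(r*s)?s`:
Each of the 3 symbol leaves contributes a 2-state fragment.
  r* = 4 states
  r*s = 5 states
  (r*s)? = 7 states
  (r*s)?s = 8 states

8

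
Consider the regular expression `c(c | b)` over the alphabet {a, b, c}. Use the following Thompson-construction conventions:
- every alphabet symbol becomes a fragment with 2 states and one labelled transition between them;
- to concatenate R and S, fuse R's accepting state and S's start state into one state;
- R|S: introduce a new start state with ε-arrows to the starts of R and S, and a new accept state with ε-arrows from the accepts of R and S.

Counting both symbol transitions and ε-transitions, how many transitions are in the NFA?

Per subexpression:
Each of the 3 symbol leaves contributes 1 transition (1 symbol, 0 ε).
  c | b : 6 transitions (2 symbol, 4 ε)
  c(c | b) : 7 transitions (3 symbol, 4 ε)

7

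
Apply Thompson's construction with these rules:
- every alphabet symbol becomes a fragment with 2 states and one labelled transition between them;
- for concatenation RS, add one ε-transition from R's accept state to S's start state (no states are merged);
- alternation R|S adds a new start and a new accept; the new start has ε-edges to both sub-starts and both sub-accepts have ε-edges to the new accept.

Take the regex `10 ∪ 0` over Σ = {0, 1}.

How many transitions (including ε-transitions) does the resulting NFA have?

8

By structural recursion:
Each of the 3 symbol leaves contributes 1 transition (1 symbol, 0 ε).
  10 = 3 transitions (2 symbol, 1 ε)
  10 ∪ 0 = 8 transitions (3 symbol, 5 ε)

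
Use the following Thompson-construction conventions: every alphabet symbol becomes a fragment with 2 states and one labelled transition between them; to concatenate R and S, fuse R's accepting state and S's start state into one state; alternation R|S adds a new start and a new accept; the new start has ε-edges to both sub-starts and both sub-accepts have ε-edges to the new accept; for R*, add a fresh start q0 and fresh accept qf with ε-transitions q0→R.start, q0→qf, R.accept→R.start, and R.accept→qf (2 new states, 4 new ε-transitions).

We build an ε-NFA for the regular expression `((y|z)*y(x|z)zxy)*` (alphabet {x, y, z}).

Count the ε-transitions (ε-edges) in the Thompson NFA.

Building bottom-up:
Each of the 8 symbol leaves contributes 0 ε-transitions.
  y|z : 4 ε-transitions
  (y|z)* : 8 ε-transitions
  x|z : 4 ε-transitions
  (y|z)*y(x|z)zxy : 12 ε-transitions
  ((y|z)*y(x|z)zxy)* : 16 ε-transitions

16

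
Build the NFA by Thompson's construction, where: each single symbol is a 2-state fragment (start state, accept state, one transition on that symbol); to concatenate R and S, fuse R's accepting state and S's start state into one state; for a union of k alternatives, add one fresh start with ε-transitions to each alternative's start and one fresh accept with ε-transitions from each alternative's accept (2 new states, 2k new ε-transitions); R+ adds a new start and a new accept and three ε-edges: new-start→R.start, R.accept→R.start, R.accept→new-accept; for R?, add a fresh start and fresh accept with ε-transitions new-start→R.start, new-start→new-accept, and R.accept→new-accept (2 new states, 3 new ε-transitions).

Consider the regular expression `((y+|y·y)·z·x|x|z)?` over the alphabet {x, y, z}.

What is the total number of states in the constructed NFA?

Building bottom-up:
Each of the 7 symbol leaves contributes a 2-state fragment.
  y+ = 4 states
  y·y = 3 states
  y+|y·y = 9 states
  (y+|y·y)·z·x = 11 states
  (y+|y·y)·z·x|x|z = 17 states
  ((y+|y·y)·z·x|x|z)? = 19 states

19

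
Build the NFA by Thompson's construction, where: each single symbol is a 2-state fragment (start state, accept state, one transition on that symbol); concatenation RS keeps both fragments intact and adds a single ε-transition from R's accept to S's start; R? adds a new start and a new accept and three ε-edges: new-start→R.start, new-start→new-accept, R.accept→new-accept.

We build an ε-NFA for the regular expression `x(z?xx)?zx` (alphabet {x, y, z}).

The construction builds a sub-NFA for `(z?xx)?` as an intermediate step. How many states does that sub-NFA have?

10

Fragment for `(z?xx)?`:
Each of the 3 symbol leaves contributes a 2-state fragment.
  z? = 4 states
  z?xx = 8 states
  (z?xx)? = 10 states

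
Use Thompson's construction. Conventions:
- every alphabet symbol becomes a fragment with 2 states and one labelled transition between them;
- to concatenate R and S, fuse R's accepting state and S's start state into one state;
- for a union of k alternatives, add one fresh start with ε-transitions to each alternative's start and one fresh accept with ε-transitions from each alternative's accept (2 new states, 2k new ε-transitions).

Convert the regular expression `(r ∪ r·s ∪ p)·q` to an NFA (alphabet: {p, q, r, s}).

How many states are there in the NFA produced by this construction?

By structural recursion:
Each of the 5 symbol leaves contributes a 2-state fragment.
  r·s → 3 states
  r ∪ r·s ∪ p → 9 states
  (r ∪ r·s ∪ p)·q → 10 states

10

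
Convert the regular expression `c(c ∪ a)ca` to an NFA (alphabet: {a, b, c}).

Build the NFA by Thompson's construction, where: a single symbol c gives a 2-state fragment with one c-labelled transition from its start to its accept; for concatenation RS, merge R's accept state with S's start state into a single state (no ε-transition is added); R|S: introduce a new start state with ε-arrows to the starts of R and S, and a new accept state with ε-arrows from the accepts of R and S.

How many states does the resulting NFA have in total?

9

Recursing over subexpressions:
Each of the 5 symbol leaves contributes a 2-state fragment.
  c ∪ a — 6 states
  c(c ∪ a)ca — 9 states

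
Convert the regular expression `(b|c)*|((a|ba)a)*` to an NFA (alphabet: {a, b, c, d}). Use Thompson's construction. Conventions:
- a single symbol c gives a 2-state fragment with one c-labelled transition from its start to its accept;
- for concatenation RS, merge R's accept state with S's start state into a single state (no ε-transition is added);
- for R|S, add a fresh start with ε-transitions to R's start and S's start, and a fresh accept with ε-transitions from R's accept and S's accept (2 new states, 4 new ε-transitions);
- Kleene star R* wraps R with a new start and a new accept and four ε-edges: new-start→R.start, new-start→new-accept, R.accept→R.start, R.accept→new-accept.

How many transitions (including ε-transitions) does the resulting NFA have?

By structural recursion:
Each of the 6 symbol leaves contributes 1 transition (1 symbol, 0 ε).
  b|c = 6 transitions (2 symbol, 4 ε)
  (b|c)* = 10 transitions (2 symbol, 8 ε)
  ba = 2 transitions (2 symbol, 0 ε)
  a|ba = 7 transitions (3 symbol, 4 ε)
  (a|ba)a = 8 transitions (4 symbol, 4 ε)
  ((a|ba)a)* = 12 transitions (4 symbol, 8 ε)
  (b|c)*|((a|ba)a)* = 26 transitions (6 symbol, 20 ε)

26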